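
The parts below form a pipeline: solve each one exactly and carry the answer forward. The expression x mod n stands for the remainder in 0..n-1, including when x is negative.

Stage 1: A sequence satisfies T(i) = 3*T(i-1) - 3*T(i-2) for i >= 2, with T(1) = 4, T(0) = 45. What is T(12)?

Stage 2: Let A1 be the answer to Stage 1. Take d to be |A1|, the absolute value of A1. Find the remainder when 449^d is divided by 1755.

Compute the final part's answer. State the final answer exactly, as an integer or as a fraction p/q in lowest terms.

944

Stage 1: T(2) = 3*(4) - 3*(45) = -123; iterating: T(2)=-123, T(3)=-381, T(4)=-774, T(5)=-1179, T(6)=-1215, T(7)=-108, T(8)=3321, T(9)=10287, T(10)=20898, T(11)=31833, T(12)=32805; answer 32805
Stage 2: A1 = 32805; d = 32805; squarings mod 1755: 449^1=449, 449^2=1531, 449^4=1036, 449^8=991, 449^16=1036, 449^32=991, 449^64=1036, 449^128=991, 449^256=1036, 449^512=991, 449^1024=1036, 449^2048=991, 449^4096=1036, 449^8192=991, 449^16384=1036, 449^32768=991; 449^32805 = 449^1 * 449^4 * 449^32 * 449^32768 = 944 (mod 1755); answer 944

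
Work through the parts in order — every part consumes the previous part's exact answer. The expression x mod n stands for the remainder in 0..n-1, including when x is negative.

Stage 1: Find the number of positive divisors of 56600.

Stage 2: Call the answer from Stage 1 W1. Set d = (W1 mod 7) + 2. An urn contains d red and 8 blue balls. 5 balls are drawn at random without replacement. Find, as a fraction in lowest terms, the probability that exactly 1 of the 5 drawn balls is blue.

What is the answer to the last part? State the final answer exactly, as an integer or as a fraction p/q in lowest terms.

Stage 1: 56600 = 2^3 * 5^2 * 283; number of divisors = (3+1) * (2+1) * (1+1) = 24; answer 24
Stage 2: W1 = 24; d = 5; total draws C(13,5) = 1287; favorable C(8,1)*C(5,4) = 40; P = 40/1287; answer 40/1287

40/1287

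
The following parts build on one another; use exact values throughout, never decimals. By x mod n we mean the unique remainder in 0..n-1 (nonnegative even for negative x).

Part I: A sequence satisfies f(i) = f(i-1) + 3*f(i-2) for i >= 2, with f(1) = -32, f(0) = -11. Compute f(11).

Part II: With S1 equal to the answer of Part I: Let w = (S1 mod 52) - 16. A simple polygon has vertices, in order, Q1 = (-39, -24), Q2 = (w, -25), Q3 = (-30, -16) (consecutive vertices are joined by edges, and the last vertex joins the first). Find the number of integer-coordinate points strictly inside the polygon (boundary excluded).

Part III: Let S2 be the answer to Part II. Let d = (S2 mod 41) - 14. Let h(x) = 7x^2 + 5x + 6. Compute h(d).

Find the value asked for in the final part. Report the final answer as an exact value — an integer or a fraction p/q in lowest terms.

Part I: f(2) = 1*(-32) + 3*(-11) = -65; iterating: f(2)=-65, f(3)=-161, f(4)=-356, f(5)=-839, f(6)=-1907, f(7)=-4424, f(8)=-10145, f(9)=-23417, f(10)=-53852, f(11)=-124103; answer -124103
Part II: S1 = -124103; w = 5; cross terms: (-39*-25 - 5*-24)=1095, (5*-16 - -30*-25)=-830, (-30*-24 - -39*-16)=96; twice the area = |361| = 361; area = 361/2; boundary points = 1 + 1 + 1 = 3; strictly interior points = area - boundary/2 + 1 = 180; answer 180
Part III: S2 = 180; d = 2; 7*(2)^2 + 5*(2)^1 + 6 = (28) + (10) + (6) = 44; answer 44

44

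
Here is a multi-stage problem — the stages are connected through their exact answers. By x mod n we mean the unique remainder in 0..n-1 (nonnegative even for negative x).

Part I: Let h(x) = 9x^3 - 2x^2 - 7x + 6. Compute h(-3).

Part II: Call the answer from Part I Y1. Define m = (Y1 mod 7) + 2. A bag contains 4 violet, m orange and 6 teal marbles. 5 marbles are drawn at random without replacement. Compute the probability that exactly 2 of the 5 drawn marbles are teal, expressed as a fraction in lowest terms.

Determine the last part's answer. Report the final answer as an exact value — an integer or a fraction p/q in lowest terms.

Part I: 9*(-3)^3 - 2*(-3)^2 - 7*(-3)^1 + 6 = (-243) + (-18) + (21) + (6) = -234; answer -234
Part II: Y1 = -234; m = 6; total draws C(16,5) = 4368; favorable C(6,2)*C(10,3) = 1800; P = 75/182; answer 75/182

75/182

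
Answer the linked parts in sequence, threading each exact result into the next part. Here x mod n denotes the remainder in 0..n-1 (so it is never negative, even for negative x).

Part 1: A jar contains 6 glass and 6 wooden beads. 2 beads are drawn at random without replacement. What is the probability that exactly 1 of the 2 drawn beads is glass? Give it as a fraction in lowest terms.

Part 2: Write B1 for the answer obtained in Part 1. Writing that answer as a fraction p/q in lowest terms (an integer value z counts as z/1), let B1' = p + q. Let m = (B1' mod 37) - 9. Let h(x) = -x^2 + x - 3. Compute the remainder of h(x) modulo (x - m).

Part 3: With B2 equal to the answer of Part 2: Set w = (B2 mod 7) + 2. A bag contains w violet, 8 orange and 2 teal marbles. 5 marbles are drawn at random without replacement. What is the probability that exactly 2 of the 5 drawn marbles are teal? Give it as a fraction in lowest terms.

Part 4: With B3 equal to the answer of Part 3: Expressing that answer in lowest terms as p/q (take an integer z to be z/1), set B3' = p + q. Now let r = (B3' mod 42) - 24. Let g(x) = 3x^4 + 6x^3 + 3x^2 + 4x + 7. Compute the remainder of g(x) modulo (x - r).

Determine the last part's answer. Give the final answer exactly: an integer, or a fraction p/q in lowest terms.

36263

Part 1: total draws C(12,2) = 66; favorable C(6,1)*C(6,1) = 36; P = 6/11; answer 6/11
Part 2: B1 = 6/11; threaded value p + q = 17; m = 8; remainder = value at the root: -1*(8)^2 + 1*(8)^1 - 3 = (-64) + (8) + (-3) = -59; answer -59
Part 3: B2 = -59; w = 6; total draws C(16,5) = 4368; favorable C(2,2)*C(14,3) = 364; P = 1/12; answer 1/12
Part 4: B3 = 1/12; threaded value p + q = 13; r = -11; remainder = value at the root: 3*(-11)^4 + 6*(-11)^3 + 3*(-11)^2 + 4*(-11)^1 + 7 = (43923) + (-7986) + (363) + (-44) + (7) = 36263; answer 36263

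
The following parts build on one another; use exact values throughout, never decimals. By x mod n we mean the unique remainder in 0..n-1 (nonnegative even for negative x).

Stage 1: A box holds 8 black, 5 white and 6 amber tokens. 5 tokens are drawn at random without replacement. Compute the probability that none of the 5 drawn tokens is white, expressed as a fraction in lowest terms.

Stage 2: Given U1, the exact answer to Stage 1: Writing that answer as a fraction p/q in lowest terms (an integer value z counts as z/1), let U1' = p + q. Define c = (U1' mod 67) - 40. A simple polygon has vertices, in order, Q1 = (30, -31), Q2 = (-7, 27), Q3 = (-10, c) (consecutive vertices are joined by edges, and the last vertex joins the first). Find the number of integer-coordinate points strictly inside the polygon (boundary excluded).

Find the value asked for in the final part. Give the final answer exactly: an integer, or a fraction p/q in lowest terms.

438

Stage 1: total draws C(19,5) = 11628; favorable C(14,5) = 2002; P = 1001/5814; answer 1001/5814
Stage 2: U1 = 1001/5814; threaded value p + q = 6815; c = 8; cross terms: (30*27 - -7*-31)=593, (-7*8 - -10*27)=214, (-10*-31 - 30*8)=70; twice the area = |877| = 877; area = 877/2; boundary points = 1 + 1 + 1 = 3; strictly interior points = area - boundary/2 + 1 = 438; answer 438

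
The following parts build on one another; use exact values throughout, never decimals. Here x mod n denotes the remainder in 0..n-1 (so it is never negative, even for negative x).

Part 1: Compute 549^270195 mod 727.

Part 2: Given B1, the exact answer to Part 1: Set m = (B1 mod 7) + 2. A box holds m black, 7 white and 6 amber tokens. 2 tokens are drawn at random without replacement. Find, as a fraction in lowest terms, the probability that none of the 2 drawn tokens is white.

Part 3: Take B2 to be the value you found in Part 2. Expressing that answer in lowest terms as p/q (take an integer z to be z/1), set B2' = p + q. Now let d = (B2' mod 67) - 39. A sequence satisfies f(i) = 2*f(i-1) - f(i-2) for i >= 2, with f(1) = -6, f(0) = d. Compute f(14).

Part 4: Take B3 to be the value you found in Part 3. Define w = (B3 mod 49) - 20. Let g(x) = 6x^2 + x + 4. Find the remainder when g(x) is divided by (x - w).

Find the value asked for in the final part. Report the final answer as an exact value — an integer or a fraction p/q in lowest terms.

Part 1: squarings mod 727: 549^1=549, 549^2=423, 549^4=87, 549^8=299, 549^16=707, 549^32=400, 549^64=60, 549^128=692, 549^256=498, 549^512=97, 549^1024=685, 549^2048=310, 549^4096=136, 549^8192=321, 549^16384=534, 549^32768=172, 549^65536=504, 549^131072=293, 549^262144=63; 549^270195 = 549^1 * 549^2 * 549^16 * 549^32 * 549^64 * 549^256 * 549^512 * 549^1024 * 549^2048 * 549^4096 * 549^262144 = 362 (mod 727); answer 362
Part 2: B1 = 362; m = 7; total draws C(20,2) = 190; favorable C(13,2) = 78; P = 39/95; answer 39/95
Part 3: B2 = 39/95; threaded value p + q = 134; d = -39; f(2) = 2*(-6) - 1*(-39) = 27; iterating: f(2)=27, f(3)=60, f(4)=93, f(5)=126, f(6)=159, f(7)=192, f(8)=225, f(9)=258, f(10)=291, f(11)=324, f(12)=357, f(13)=390, f(14)=423; answer 423
Part 4: B3 = 423; w = 11; remainder = value at the root: 6*(11)^2 + 1*(11)^1 + 4 = (726) + (11) + (4) = 741; answer 741

741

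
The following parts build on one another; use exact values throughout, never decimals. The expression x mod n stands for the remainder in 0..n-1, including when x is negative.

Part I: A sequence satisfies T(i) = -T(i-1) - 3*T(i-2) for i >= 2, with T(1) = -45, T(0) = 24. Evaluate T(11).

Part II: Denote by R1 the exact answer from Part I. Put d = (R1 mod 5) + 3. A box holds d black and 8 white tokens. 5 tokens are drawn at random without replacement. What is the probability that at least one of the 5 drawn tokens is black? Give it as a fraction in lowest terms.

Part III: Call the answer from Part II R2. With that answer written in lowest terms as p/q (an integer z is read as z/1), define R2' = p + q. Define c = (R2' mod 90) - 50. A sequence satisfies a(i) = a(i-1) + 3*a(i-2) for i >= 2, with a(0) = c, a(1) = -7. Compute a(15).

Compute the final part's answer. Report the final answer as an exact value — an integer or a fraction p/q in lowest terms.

Part I: T(2) = -1*(-45) - 3*(24) = -27; iterating: T(2)=-27, T(3)=162, T(4)=-81, T(5)=-405, T(6)=648, T(7)=567, T(8)=-2511, T(9)=810, T(10)=6723, T(11)=-9153; answer -9153
Part II: R1 = -9153; d = 5; total draws C(13,5) = 1287; complement C(8,5) = 56; favorable 1287 - 56 = 1231; P = 1231/1287; answer 1231/1287
Part III: R2 = 1231/1287; threaded value p + q = 2518; c = 38; a(2) = 1*(-7) + 3*(38) = 107; iterating: a(2)=107, a(3)=86, a(4)=407, a(5)=665, a(6)=1886, a(7)=3881, a(8)=9539, a(9)=21182, a(10)=49799, a(11)=113345, a(12)=262742, a(13)=602777, a(14)=1391003, a(15)=3199334; answer 3199334

3199334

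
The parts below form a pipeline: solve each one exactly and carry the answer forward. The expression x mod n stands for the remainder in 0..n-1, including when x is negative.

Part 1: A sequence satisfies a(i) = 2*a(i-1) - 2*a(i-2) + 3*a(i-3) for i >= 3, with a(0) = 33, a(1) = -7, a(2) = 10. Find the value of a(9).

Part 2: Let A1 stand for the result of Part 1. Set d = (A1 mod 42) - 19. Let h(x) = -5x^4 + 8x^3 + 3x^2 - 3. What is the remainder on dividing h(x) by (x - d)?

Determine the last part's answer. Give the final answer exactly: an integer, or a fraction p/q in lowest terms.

Part 1: a(3) = 2*(10) - 2*(-7) + 3*(33) = 133; iterating: a(3)=133, a(4)=225, a(5)=214, a(6)=377, a(7)=1001, a(8)=1890, a(9)=2909; answer 2909
Part 2: A1 = 2909; d = -8; remainder = value at the root: -5*(-8)^4 + 8*(-8)^3 + 3*(-8)^2 - 3 = (-20480) + (-4096) + (192) + (-3) = -24387; answer -24387

-24387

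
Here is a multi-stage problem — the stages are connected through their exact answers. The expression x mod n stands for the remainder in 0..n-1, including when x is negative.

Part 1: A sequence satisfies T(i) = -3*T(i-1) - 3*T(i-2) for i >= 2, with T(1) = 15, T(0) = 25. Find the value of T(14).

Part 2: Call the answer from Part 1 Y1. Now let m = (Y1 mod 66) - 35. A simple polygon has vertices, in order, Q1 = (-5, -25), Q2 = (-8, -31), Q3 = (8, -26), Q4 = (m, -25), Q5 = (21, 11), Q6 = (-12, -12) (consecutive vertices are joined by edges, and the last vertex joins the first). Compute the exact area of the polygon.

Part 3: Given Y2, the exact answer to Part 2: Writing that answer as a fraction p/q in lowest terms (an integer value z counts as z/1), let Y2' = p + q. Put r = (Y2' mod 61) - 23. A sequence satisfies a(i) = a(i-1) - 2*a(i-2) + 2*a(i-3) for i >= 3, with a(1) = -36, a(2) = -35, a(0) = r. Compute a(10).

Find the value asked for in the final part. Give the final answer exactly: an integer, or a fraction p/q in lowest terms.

-565

Part 1: T(2) = -3*(15) - 3*(25) = -120; iterating: T(2)=-120, T(3)=315, T(4)=-585, T(5)=810, T(6)=-675, T(7)=-405, T(8)=3240, T(9)=-8505, T(10)=15795, T(11)=-21870, T(12)=18225, T(13)=10935, T(14)=-87480; answer -87480
Part 2: Y1 = -87480; m = 1; cross terms: (-5*-31 - -8*-25)=-45, (-8*-26 - 8*-31)=456, (8*-25 - 1*-26)=-174, (1*11 - 21*-25)=536, (21*-12 - -12*11)=-120, (-12*-25 - -5*-12)=240; twice the area = |893| = 893; area = 893/2; answer 893/2
Part 3: Y2 = 893/2; threaded value p + q = 895; r = 18; a(3) = 1*(-35) - 2*(-36) + 2*(18) = 73; iterating: a(3)=73, a(4)=71, a(5)=-145, a(6)=-141, a(7)=291, a(8)=283, a(9)=-581, a(10)=-565; answer -565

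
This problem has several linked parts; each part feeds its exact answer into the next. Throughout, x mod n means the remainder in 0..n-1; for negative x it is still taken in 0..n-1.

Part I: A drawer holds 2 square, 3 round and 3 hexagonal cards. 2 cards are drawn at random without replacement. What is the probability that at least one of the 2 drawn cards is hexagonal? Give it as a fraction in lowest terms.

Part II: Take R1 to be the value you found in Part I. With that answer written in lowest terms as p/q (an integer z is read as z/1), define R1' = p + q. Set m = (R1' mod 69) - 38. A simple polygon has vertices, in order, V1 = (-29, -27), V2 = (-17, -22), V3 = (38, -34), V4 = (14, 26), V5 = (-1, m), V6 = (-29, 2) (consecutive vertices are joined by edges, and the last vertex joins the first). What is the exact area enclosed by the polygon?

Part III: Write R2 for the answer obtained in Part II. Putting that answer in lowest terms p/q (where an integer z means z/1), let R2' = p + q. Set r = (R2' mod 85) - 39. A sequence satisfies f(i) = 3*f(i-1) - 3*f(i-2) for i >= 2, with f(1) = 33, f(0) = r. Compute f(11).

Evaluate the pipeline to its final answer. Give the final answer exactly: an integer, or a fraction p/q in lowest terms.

Part I: total draws C(8,2) = 28; complement C(5,2) = 10; favorable 28 - 10 = 18; P = 9/14; answer 9/14
Part II: R1 = 9/14; threaded value p + q = 23; m = -15; cross terms: (-29*-22 - -17*-27)=179, (-17*-34 - 38*-22)=1414, (38*26 - 14*-34)=1464, (14*-15 - -1*26)=-184, (-1*2 - -29*-15)=-437, (-29*-27 - -29*2)=841; twice the area = |3277| = 3277; area = 3277/2; answer 3277/2
Part III: R2 = 3277/2; threaded value p + q = 3279; r = 10; f(2) = 3*(33) - 3*(10) = 69; iterating: f(2)=69, f(3)=108, f(4)=117, f(5)=27, f(6)=-270, f(7)=-891, f(8)=-1863, f(9)=-2916, f(10)=-3159, f(11)=-729; answer -729

-729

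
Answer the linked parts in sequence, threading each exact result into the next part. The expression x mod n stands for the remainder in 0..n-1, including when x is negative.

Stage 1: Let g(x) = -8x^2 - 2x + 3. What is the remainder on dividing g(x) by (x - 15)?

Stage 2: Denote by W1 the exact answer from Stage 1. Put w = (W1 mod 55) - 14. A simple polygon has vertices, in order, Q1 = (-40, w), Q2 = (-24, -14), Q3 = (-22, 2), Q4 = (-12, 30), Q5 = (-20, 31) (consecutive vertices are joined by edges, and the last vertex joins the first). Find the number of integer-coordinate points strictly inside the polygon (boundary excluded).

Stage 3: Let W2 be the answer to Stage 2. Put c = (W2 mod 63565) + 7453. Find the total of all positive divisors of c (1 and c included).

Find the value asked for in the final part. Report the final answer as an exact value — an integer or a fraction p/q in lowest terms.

12042

Stage 1: remainder = value at the root: -8*(15)^2 - 2*(15)^1 + 3 = (-1800) + (-30) + (3) = -1827; answer -1827
Stage 2: W1 = -1827; w = 29; cross terms: (-40*-14 - -24*29)=1256, (-24*2 - -22*-14)=-356, (-22*30 - -12*2)=-636, (-12*31 - -20*30)=228, (-20*29 - -40*31)=660; twice the area = |1152| = 1152; area = 576; boundary points = 1 + 2 + 2 + 1 + 2 = 8; strictly interior points = area - boundary/2 + 1 = 573; answer 573
Stage 3: W2 = 573; c = 8026; 8026 = 2 * 4013; sigma = (1 + 2) * (1 + 4013) = 3 * 4014 = 12042; answer 12042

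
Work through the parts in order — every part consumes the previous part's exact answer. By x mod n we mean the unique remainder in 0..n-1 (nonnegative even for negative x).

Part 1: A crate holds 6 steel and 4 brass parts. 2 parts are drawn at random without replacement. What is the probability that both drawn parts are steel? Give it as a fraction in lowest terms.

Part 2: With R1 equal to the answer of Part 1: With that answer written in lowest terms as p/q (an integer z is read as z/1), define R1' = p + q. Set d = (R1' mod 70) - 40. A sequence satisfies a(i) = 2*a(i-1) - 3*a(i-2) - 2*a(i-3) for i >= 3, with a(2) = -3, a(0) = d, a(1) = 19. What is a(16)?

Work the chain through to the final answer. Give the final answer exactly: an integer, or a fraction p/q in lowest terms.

Part 1: total draws C(10,2) = 45; favorable C(6,2) = 15; P = 1/3; answer 1/3
Part 2: R1 = 1/3; threaded value p + q = 4; d = -36; a(3) = 2*(-3) - 3*(19) - 2*(-36) = 9; iterating: a(3)=9, a(4)=-11, a(5)=-43, a(6)=-71, a(7)=9, a(8)=317, a(9)=749, a(10)=529, a(11)=-1823, a(12)=-6731, a(13)=-9051, a(14)=5737, a(15)=52089, a(16)=105069; answer 105069

105069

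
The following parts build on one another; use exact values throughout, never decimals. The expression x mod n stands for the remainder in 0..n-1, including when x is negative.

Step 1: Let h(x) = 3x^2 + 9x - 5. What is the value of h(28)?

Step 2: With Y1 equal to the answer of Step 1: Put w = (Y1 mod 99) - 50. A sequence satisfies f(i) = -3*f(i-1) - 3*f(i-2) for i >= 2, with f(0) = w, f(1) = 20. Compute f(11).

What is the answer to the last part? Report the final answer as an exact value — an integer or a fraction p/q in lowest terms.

13365

Step 1: 3*(28)^2 + 9*(28)^1 - 5 = (2352) + (252) + (-5) = 2599; answer 2599
Step 2: Y1 = 2599; w = -25; f(2) = -3*(20) - 3*(-25) = 15; iterating: f(2)=15, f(3)=-105, f(4)=270, f(5)=-495, f(6)=675, f(7)=-540, f(8)=-405, f(9)=2835, f(10)=-7290, f(11)=13365; answer 13365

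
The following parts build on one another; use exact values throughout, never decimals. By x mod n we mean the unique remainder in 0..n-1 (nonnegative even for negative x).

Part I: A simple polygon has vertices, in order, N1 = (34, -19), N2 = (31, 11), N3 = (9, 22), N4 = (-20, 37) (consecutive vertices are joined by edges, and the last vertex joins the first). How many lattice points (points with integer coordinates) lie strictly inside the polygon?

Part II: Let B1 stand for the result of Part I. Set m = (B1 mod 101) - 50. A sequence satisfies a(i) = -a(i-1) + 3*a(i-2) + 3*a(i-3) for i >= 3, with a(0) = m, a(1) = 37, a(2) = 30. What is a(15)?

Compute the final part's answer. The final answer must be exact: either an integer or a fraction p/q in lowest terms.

-96147

Part I: cross terms: (34*11 - 31*-19)=963, (31*22 - 9*11)=583, (9*37 - -20*22)=773, (-20*-19 - 34*37)=-878; twice the area = |1441| = 1441; area = 1441/2; boundary points = 3 + 11 + 1 + 2 = 17; strictly interior points = area - boundary/2 + 1 = 713; answer 713
Part II: B1 = 713; m = -44; a(3) = -1*(30) + 3*(37) + 3*(-44) = -51; iterating: a(3)=-51, a(4)=252, a(5)=-315, a(6)=918, a(7)=-1107, a(8)=2916, a(9)=-3483, a(10)=8910, a(11)=-10611, a(12)=26892, a(13)=-31995, a(14)=80838, a(15)=-96147; answer -96147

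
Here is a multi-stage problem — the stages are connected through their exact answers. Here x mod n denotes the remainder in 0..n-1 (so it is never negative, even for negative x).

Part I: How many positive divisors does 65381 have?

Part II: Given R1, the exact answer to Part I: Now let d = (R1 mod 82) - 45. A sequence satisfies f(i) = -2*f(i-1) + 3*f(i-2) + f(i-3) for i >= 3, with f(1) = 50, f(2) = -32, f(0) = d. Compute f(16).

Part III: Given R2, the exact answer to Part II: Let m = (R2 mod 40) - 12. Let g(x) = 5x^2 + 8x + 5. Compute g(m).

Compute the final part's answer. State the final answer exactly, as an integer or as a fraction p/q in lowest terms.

Part I: 65381 is prime, so its only divisors are 1 and 65381; count = 2; answer 2
Part II: R1 = 2; d = -43; f(3) = -2*(-32) + 3*(50) + 1*(-43) = 171; iterating: f(3)=171, f(4)=-388, f(5)=1257, f(6)=-3507, f(7)=10397, f(8)=-30058, f(9)=87800, f(10)=-255377, f(11)=744096, f(12)=-2166523, f(13)=6309957, f(14)=-18375387, f(15)=53514122, f(16)=-155844448; answer -155844448
Part III: R2 = -155844448; m = 20; 5*(20)^2 + 8*(20)^1 + 5 = (2000) + (160) + (5) = 2165; answer 2165

2165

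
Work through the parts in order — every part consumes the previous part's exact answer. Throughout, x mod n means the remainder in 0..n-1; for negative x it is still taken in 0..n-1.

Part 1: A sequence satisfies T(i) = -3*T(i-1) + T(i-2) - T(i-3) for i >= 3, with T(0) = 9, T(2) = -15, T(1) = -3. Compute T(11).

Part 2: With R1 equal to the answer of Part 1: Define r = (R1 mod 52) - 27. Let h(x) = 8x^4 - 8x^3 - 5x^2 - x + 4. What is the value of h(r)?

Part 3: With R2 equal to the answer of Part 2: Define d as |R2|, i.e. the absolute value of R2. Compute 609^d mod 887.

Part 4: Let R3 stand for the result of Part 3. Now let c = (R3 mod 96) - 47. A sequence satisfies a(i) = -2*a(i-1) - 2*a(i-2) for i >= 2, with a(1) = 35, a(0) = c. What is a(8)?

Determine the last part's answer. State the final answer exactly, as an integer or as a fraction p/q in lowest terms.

656

Part 1: T(3) = -3*(-15) + 1*(-3) - 1*(9) = 33; iterating: T(3)=33, T(4)=-111, T(5)=381, T(6)=-1287, T(7)=4353, T(8)=-14727, T(9)=49821, T(10)=-168543, T(11)=570177; answer 570177
Part 2: R1 = 570177; r = 22; 8*(22)^4 - 8*(22)^3 - 5*(22)^2 - 1*(22)^1 + 4 = (1874048) + (-85184) + (-2420) + (-22) + (4) = 1786426; answer 1786426
Part 3: R2 = 1786426; d = 1786426; squarings mod 887: 609^1=609, 609^2=115, 609^4=807, 609^8=191, 609^16=114, 609^32=578, 609^64=572, 609^128=768, 609^256=856, 609^512=74, 609^1024=154, 609^2048=654, 609^4096=182, 609^8192=305, 609^16384=777, 609^32768=569, 609^65536=6, 609^131072=36, 609^262144=409, 609^524288=525, 609^1048576=655; 609^1786426 = 609^2 * 609^8 * 609^16 * 609^32 * 609^512 * 609^16384 * 609^65536 * 609^131072 * 609^524288 * 609^1048576 = 664 (mod 887); answer 664
Part 4: R3 = 664; c = 41; a(2) = -2*(35) - 2*(41) = -152; iterating: a(2)=-152, a(3)=234, a(4)=-164, a(5)=-140, a(6)=608, a(7)=-936, a(8)=656; answer 656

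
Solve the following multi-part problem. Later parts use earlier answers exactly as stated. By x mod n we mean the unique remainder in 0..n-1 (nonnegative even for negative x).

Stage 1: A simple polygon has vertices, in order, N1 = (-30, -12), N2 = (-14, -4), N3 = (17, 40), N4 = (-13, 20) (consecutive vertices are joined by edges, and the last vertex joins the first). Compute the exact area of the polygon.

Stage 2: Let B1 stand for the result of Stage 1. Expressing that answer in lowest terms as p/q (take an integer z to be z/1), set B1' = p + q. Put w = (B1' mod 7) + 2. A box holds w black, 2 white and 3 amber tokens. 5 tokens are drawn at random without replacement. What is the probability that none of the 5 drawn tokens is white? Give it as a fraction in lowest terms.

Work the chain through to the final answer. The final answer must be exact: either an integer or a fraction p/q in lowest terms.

1/21

Stage 1: cross terms: (-30*-4 - -14*-12)=-48, (-14*40 - 17*-4)=-492, (17*20 - -13*40)=860, (-13*-12 - -30*20)=756; twice the area = |1076| = 1076; area = 538; answer 538
Stage 2: B1 = 538; threaded value p + q = 539; w = 2; total draws C(7,5) = 21; favorable C(5,5) = 1; P = 1/21; answer 1/21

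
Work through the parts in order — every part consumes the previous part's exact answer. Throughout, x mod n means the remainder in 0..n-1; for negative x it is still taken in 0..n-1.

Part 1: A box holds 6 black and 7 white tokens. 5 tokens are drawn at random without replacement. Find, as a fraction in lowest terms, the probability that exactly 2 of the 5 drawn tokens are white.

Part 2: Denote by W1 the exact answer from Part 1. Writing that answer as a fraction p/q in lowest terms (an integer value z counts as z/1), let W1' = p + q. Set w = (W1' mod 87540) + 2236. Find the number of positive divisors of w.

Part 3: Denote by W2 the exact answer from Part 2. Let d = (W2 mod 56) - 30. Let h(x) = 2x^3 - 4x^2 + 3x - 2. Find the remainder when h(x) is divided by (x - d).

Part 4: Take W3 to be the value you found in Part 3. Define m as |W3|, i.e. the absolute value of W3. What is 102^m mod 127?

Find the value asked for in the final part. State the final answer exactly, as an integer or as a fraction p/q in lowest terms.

73

Part 1: total draws C(13,5) = 1287; favorable C(7,2)*C(6,3) = 420; P = 140/429; answer 140/429
Part 2: W1 = 140/429; threaded value p + q = 569; w = 2805; 2805 = 3 * 5 * 11 * 17; number of divisors = (1+1) * (1+1) * (1+1) * (1+1) = 16; answer 16
Part 3: W2 = 16; d = -14; remainder = value at the root: 2*(-14)^3 - 4*(-14)^2 + 3*(-14)^1 - 2 = (-5488) + (-784) + (-42) + (-2) = -6316; answer -6316
Part 4: W3 = -6316; m = 6316; squarings mod 127: 102^1=102, 102^2=117, 102^4=100, 102^8=94, 102^16=73, 102^32=122, 102^64=25, 102^128=117, 102^256=100, 102^512=94, 102^1024=73, 102^2048=122, 102^4096=25; 102^6316 = 102^4 * 102^8 * 102^32 * 102^128 * 102^2048 * 102^4096 = 73 (mod 127); answer 73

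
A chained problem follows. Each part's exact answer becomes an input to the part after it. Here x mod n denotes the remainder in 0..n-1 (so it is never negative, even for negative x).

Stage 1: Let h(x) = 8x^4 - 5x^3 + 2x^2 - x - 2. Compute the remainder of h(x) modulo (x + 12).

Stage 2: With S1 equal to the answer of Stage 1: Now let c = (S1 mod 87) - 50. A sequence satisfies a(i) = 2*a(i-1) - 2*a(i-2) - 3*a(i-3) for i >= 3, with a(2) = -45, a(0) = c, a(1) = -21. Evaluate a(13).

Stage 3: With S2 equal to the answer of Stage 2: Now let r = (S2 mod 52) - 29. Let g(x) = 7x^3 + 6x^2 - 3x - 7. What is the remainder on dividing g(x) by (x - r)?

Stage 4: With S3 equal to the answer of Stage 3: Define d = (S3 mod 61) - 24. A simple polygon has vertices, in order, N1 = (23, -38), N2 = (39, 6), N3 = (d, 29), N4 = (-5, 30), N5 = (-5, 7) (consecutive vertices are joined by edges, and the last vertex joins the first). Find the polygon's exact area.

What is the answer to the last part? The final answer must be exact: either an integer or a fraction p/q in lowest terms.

Stage 1: remainder = value at the root: 8*(-12)^4 - 5*(-12)^3 + 2*(-12)^2 - 1*(-12)^1 - 2 = (165888) + (8640) + (288) + (12) + (-2) = 174826; answer 174826
Stage 2: S1 = 174826; c = -7; a(3) = 2*(-45) - 2*(-21) - 3*(-7) = -27; iterating: a(3)=-27, a(4)=99, a(5)=387, a(6)=657, a(7)=243, a(8)=-1989, a(9)=-6435, a(10)=-9621, a(11)=-405, a(12)=37737, a(13)=105147; answer 105147
Stage 3: S2 = 105147; r = -26; remainder = value at the root: 7*(-26)^3 + 6*(-26)^2 - 3*(-26)^1 - 7 = (-123032) + (4056) + (78) + (-7) = -118905; answer -118905
Stage 4: S3 = -118905; d = 21; cross terms: (23*6 - 39*-38)=1620, (39*29 - 21*6)=1005, (21*30 - -5*29)=775, (-5*7 - -5*30)=115, (-5*-38 - 23*7)=29; twice the area = |3544| = 3544; area = 1772; answer 1772

1772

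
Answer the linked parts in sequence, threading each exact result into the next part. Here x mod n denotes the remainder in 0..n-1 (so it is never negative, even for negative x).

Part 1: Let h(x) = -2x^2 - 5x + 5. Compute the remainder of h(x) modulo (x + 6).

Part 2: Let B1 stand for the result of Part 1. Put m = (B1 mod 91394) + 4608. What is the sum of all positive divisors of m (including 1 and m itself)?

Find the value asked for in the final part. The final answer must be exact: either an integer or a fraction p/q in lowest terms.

Part 1: remainder = value at the root: -2*(-6)^2 - 5*(-6)^1 + 5 = (-72) + (30) + (5) = -37; answer -37
Part 2: B1 = -37; m = 95965; 95965 = 5 * 17 * 1129; sigma = (1 + 5) * (1 + 17) * (1 + 1129) = 6 * 18 * 1130 = 122040; answer 122040

122040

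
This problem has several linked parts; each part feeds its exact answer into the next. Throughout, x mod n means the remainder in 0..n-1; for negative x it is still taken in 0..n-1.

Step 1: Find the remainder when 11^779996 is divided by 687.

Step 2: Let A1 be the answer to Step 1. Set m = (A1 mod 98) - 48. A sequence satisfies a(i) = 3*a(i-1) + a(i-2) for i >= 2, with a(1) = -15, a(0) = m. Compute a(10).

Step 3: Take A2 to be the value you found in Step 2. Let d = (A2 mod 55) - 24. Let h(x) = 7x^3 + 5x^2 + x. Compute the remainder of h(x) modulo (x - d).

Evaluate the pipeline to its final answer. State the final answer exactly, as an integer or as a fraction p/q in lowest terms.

9933

Step 1: squarings mod 687: 11^1=11, 11^2=121, 11^4=214, 11^8=454, 11^16=16, 11^32=256, 11^64=271, 11^128=619, 11^256=502, 11^512=562, 11^1024=511, 11^2048=61, 11^4096=286, 11^8192=43, 11^16384=475, 11^32768=289, 11^65536=394, 11^131072=661, 11^262144=676, 11^524288=121; 11^779996 = 11^4 * 11^8 * 11^16 * 11^64 * 11^128 * 11^512 * 11^1024 * 11^8192 * 11^16384 * 11^32768 * 11^65536 * 11^131072 * 11^524288 = 454 (mod 687); answer 454
Step 2: A1 = 454; m = 14; a(2) = 3*(-15) + 1*(14) = -31; iterating: a(2)=-31, a(3)=-108, a(4)=-355, a(5)=-1173, a(6)=-3874, a(7)=-12795, a(8)=-42259, a(9)=-139572, a(10)=-460975; answer -460975
Step 3: A2 = -460975; d = 11; remainder = value at the root: 7*(11)^3 + 5*(11)^2 + 1*(11)^1 = (9317) + (605) + (11) = 9933; answer 9933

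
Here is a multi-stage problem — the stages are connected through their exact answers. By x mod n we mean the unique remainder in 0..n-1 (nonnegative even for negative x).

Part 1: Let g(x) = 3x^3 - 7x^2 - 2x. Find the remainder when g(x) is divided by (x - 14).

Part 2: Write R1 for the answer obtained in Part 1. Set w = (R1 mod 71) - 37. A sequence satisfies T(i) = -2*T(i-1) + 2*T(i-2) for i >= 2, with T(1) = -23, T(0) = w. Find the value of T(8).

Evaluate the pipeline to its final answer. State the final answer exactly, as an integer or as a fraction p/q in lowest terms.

6832

Part 1: remainder = value at the root: 3*(14)^3 - 7*(14)^2 - 2*(14)^1 = (8232) + (-1372) + (-28) = 6832; answer 6832
Part 2: R1 = 6832; w = -21; T(2) = -2*(-23) + 2*(-21) = 4; iterating: T(2)=4, T(3)=-54, T(4)=116, T(5)=-340, T(6)=912, T(7)=-2504, T(8)=6832; answer 6832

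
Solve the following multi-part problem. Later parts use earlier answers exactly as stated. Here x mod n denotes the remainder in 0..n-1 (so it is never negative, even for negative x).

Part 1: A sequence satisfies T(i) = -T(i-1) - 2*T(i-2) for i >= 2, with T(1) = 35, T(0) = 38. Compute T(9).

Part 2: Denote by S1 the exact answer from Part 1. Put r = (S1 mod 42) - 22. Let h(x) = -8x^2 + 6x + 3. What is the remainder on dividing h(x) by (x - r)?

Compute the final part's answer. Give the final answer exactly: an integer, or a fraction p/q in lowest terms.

Part 1: T(2) = -1*(35) - 2*(38) = -111; iterating: T(2)=-111, T(3)=41, T(4)=181, T(5)=-263, T(6)=-99, T(7)=625, T(8)=-427, T(9)=-823; answer -823
Part 2: S1 = -823; r = -5; remainder = value at the root: -8*(-5)^2 + 6*(-5)^1 + 3 = (-200) + (-30) + (3) = -227; answer -227

-227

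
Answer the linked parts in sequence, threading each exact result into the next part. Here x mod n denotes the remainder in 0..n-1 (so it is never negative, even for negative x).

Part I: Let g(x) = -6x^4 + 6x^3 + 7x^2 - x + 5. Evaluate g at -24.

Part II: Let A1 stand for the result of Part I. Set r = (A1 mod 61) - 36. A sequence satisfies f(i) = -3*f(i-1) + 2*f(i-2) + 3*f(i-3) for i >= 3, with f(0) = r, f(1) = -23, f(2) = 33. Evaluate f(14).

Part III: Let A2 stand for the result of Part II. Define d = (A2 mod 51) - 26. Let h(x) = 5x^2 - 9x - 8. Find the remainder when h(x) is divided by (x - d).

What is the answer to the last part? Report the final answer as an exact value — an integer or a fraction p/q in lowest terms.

Part I: -6*(-24)^4 + 6*(-24)^3 + 7*(-24)^2 - 1*(-24)^1 + 5 = (-1990656) + (-82944) + (4032) + (24) + (5) = -2069539; answer -2069539
Part II: A1 = -2069539; r = -28; f(3) = -3*(33) + 2*(-23) + 3*(-28) = -229; iterating: f(3)=-229, f(4)=684, f(5)=-2411, f(6)=7914, f(7)=-26512, f(8)=88131, f(9)=-293675, f(10)=977751, f(11)=-3256210, f(12)=10843107, f(13)=-36108488, f(14)=120243048; answer 120243048
Part III: A2 = 120243048; d = 16; remainder = value at the root: 5*(16)^2 - 9*(16)^1 - 8 = (1280) + (-144) + (-8) = 1128; answer 1128

1128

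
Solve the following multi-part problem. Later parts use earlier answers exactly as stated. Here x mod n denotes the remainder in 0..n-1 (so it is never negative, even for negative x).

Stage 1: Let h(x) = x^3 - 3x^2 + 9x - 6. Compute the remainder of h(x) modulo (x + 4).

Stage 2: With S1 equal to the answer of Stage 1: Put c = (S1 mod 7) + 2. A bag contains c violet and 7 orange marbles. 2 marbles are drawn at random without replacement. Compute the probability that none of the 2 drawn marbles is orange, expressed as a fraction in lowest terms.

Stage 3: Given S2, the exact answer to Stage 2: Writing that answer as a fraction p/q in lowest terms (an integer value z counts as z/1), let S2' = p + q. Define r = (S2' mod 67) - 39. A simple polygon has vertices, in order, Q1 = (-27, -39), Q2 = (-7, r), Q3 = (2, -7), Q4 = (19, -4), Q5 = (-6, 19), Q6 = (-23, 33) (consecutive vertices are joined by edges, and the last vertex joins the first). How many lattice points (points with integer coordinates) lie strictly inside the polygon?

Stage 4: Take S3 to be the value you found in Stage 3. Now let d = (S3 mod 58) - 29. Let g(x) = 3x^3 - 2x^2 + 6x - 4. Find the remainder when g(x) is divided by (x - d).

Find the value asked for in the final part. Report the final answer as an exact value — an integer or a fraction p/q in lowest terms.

57749

Stage 1: remainder = value at the root: 1*(-4)^3 - 3*(-4)^2 + 9*(-4)^1 - 6 = (-64) + (-48) + (-36) + (-6) = -154; answer -154
Stage 2: S1 = -154; c = 2; total draws C(9,2) = 36; favorable C(2,2) = 1; P = 1/36; answer 1/36
Stage 3: S2 = 1/36; threaded value p + q = 37; r = -2; cross terms: (-27*-2 - -7*-39)=-219, (-7*-7 - 2*-2)=53, (2*-4 - 19*-7)=125, (19*19 - -6*-4)=337, (-6*33 - -23*19)=239, (-23*-39 - -27*33)=1788; twice the area = |2323| = 2323; area = 2323/2; boundary points = 1 + 1 + 1 + 1 + 1 + 4 = 9; strictly interior points = area - boundary/2 + 1 = 1158; answer 1158
Stage 4: S3 = 1158; d = 27; remainder = value at the root: 3*(27)^3 - 2*(27)^2 + 6*(27)^1 - 4 = (59049) + (-1458) + (162) + (-4) = 57749; answer 57749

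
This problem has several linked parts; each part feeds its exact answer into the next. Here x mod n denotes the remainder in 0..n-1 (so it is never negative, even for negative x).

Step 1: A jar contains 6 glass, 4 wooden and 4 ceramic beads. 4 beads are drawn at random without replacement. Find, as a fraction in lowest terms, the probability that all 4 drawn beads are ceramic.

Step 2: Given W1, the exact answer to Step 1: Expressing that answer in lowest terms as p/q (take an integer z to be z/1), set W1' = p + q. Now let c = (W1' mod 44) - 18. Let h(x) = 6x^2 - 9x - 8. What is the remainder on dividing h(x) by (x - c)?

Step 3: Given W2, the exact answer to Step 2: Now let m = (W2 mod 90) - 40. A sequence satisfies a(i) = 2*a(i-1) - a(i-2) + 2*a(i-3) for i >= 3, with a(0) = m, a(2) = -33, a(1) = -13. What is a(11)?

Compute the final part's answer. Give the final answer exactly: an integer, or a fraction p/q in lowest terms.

Step 1: total draws C(14,4) = 1001; favorable C(4,4) = 1; P = 1/1001; answer 1/1001
Step 2: W1 = 1/1001; threaded value p + q = 1002; c = 16; remainder = value at the root: 6*(16)^2 - 9*(16)^1 - 8 = (1536) + (-144) + (-8) = 1384; answer 1384
Step 3: W2 = 1384; m = -6; a(3) = 2*(-33) - 1*(-13) + 2*(-6) = -65; iterating: a(3)=-65, a(4)=-123, a(5)=-247, a(6)=-501, a(7)=-1001, a(8)=-1995, a(9)=-3991, a(10)=-7989, a(11)=-15977; answer -15977

-15977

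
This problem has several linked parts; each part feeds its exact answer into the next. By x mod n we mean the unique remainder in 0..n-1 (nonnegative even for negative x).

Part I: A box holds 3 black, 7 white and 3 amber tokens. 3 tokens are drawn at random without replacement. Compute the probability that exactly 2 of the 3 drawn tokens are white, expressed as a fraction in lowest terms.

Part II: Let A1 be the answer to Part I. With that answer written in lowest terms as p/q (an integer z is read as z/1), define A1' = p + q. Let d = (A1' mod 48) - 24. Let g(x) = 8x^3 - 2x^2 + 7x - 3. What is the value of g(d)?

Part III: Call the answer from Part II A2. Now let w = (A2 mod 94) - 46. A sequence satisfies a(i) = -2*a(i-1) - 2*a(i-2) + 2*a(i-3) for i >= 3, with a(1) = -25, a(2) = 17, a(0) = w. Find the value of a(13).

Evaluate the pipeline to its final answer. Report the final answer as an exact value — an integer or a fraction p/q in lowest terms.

Part I: total draws C(13,3) = 286; favorable C(7,2)*C(6,1) = 126; P = 63/143; answer 63/143
Part II: A1 = 63/143; threaded value p + q = 206; d = -10; 8*(-10)^3 - 2*(-10)^2 + 7*(-10)^1 - 3 = (-8000) + (-200) + (-70) + (-3) = -8273; answer -8273
Part III: A2 = -8273; w = 47; a(3) = -2*(17) - 2*(-25) + 2*(47) = 110; iterating: a(3)=110, a(4)=-304, a(5)=422, a(6)=-16, a(7)=-1420, a(8)=3716, a(9)=-4624, a(10)=-1024, a(11)=18728, a(12)=-44656, a(13)=49808; answer 49808

49808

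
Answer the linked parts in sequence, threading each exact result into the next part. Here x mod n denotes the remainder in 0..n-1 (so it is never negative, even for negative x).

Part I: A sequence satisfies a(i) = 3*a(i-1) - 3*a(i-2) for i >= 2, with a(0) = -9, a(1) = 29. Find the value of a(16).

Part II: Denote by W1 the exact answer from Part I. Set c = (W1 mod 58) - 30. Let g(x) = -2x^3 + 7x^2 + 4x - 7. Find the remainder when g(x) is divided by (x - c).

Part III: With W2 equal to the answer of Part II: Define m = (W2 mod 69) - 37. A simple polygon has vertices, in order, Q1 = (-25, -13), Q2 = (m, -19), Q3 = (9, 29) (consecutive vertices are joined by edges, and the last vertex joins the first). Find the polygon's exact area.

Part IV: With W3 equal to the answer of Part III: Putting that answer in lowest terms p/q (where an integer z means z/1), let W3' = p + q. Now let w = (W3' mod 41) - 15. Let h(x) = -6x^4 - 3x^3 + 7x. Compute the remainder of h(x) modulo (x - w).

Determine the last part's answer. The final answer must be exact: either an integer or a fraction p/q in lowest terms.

Part I: a(2) = 3*(29) - 3*(-9) = 114; iterating: a(2)=114, a(3)=255, a(4)=423, a(5)=504, a(6)=243, a(7)=-783, a(8)=-3078, a(9)=-6885, a(10)=-11421, a(11)=-13608, a(12)=-6561, a(13)=21141, a(14)=83106, a(15)=185895, a(16)=308367; answer 308367
Part II: W1 = 308367; c = 9; remainder = value at the root: -2*(9)^3 + 7*(9)^2 + 4*(9)^1 - 7 = (-1458) + (567) + (36) + (-7) = -862; answer -862
Part III: W2 = -862; m = -2; cross terms: (-25*-19 - -2*-13)=449, (-2*29 - 9*-19)=113, (9*-13 - -25*29)=608; twice the area = |1170| = 1170; area = 585; answer 585
Part IV: W3 = 585; threaded value p + q = 586; w = -3; remainder = value at the root: -6*(-3)^4 - 3*(-3)^3 + 7*(-3)^1 = (-486) + (81) + (-21) = -426; answer -426

-426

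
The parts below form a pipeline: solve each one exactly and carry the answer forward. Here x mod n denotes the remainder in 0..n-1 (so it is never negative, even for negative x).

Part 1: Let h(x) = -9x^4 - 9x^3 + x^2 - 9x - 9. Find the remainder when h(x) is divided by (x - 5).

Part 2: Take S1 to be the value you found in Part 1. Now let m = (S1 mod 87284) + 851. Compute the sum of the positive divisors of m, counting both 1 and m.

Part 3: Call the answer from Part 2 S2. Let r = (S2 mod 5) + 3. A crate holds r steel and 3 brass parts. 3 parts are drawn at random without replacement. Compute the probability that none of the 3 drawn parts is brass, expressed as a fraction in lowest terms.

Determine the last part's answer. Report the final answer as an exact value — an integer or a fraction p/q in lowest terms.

5/28

Part 1: remainder = value at the root: -9*(5)^4 - 9*(5)^3 + 1*(5)^2 - 9*(5)^1 - 9 = (-5625) + (-1125) + (25) + (-45) + (-9) = -6779; answer -6779
Part 2: S1 = -6779; m = 81356; 81356 = 2^2 * 11 * 43^2; sigma = (1 + 2 + 4) * (1 + 11) * (1 + 43 + 1849) = 7 * 12 * 1893 = 159012; answer 159012
Part 3: S2 = 159012; r = 5; total draws C(8,3) = 56; favorable C(5,3) = 10; P = 5/28; answer 5/28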